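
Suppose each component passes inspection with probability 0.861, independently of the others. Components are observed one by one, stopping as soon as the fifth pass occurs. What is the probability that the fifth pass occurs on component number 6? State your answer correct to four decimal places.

0.3289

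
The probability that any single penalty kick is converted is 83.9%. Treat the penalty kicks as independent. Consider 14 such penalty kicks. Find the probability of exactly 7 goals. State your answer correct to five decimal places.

X ~ Binomial(n=14, p=0.839).
P(X=7) = C(14,7) · p^7 · (1−p)^7
= 3432 · 0.29264 · 2.804e-06 = 0.0028162

0.00282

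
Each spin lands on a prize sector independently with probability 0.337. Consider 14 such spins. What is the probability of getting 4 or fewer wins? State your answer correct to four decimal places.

0.4637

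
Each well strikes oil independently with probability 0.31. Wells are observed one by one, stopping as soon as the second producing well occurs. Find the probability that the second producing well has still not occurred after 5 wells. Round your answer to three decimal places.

0.508

Needing more than 5 wells ⇔ fewer than 2 successes in the first 5. With X ~ Binomial(5, 0.31), P(Y > 5) = P(X ≤ 1).
  k=0: C(5,0)·0.31^0·0.69^5 = 0.15640
  k=1: C(5,1)·0.31^1·0.69^4 = 0.35134
P(X ≤ 1) = 0.50774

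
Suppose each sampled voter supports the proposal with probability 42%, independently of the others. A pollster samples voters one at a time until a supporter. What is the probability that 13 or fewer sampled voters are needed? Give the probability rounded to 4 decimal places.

0.9992

Y = number of sampled voters to the first success; geometric, p = 0.42.
P(Y ≤ 13) = 1 − (1−p)^13 = 1 − 0.000841 = 0.999159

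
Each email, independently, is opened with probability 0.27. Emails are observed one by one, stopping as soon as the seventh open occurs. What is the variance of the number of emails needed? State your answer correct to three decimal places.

70.096

Y = total emails until the seventh success; negative binomial with r=7, p=0.27.
Var(Y) = r(1−p)/p² = 7·0.73 / 0.27² = 70.09602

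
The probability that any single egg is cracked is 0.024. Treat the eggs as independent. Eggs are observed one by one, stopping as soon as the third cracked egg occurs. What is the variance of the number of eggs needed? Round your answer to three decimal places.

5083.333

Y = total eggs until the third success; negative binomial with r=3, p=0.024.
Var(Y) = r(1−p)/p² = 3·0.976 / 0.024² = 5083.33333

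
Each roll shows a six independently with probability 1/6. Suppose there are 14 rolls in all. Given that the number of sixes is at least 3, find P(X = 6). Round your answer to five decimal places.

X ~ Binomial(14, 0.166667). Want P(X=6 | X≥3) = P(X=6) / P(X≥3).
P(X=6) = C(14,6)·0.166667^6·0.833333^8 = 0.0149692
P(X≥3) = 1 − 0.0778866 − 0.2180824 − 0.2835071 = 0.4205240
Ratio = 0.0149692 / 0.4205240 = 0.0355965

0.03560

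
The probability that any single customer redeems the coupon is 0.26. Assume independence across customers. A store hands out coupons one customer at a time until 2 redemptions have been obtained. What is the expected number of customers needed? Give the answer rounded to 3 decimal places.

Y = total customers until the second success; negative binomial with r=2, p=0.26.
E[Y] = r / p = 2 / 0.26 = 7.69231

7.692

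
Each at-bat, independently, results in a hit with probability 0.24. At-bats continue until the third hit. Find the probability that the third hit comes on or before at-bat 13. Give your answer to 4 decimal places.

0.6364

Finishing within 13 at-bats ⇔ at least 3 successes in the first 13. With X ~ Binomial(13, 0.24), P(Y ≤ 13) = 1 − P(X ≤ 2).
  k=0: C(13,0)·0.24^0·0.76^13 = 0.028221
  k=1: C(13,1)·0.24^1·0.76^12 = 0.115856
  k=2: C(13,2)·0.24^2·0.76^11 = 0.219516
1 − 0.363593 = 0.636407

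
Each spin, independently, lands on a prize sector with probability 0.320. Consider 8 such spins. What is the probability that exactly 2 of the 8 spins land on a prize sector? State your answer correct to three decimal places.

X ~ Binomial(n=8, p=0.32).
P(X=2) = C(8,2) · p^2 · (1−p)^6
= 28 · 0.1024 · 0.098867 = 0.28347

0.283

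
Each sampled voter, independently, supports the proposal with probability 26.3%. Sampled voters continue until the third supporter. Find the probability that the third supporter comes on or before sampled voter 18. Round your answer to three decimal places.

0.889

Finishing within 18 sampled voters ⇔ at least 3 successes in the first 18. With X ~ Binomial(18, 0.263), P(Y ≤ 18) = 1 − P(X ≤ 2).
  k=0: C(18,0)·0.263^0·0.737^18 = 0.00412
  k=1: C(18,1)·0.263^1·0.737^17 = 0.02643
  k=2: C(18,2)·0.263^2·0.737^16 = 0.08018
1 − 0.11073 = 0.88927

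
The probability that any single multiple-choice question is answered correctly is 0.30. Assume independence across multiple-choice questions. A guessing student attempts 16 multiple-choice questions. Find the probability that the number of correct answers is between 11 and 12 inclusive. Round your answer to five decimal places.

X ~ Binomial(16, 0.30); P(11 ≤ X ≤ 12) = Σ C(16,k) p^k (1−p)^(16−k) over k:
  k=11: C(16,11)·0.30^11·0.70^5 = 0.0013005
  k=12: C(16,12)·0.30^12·0.70^4 = 0.0002322
Total = 0.0015327

0.00153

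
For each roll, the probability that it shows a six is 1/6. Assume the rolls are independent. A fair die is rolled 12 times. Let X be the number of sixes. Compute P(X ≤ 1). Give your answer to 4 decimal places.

0.3813

X ~ Binomial(12, 0.166667); P(X ≤ 1) = Σ C(12,k) p^k (1−p)^(12−k) over k:
  k=0: C(12,0)·0.166667^0·0.833333^12 = 0.112157
  k=1: C(12,1)·0.166667^1·0.833333^11 = 0.269176
Total = 0.381333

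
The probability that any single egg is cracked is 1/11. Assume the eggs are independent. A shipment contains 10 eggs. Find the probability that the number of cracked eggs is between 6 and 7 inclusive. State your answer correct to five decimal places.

0.00009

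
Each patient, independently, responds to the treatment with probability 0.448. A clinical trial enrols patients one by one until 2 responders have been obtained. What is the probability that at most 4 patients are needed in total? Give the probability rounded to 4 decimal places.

Finishing within 4 patients ⇔ at least 2 successes in the first 4. With X ~ Binomial(4, 0.448), P(Y ≤ 4) = 1 − P(X ≤ 1).
  k=0: C(4,0)·0.448^0·0.552^4 = 0.092845
  k=1: C(4,1)·0.448^1·0.552^3 = 0.301408
1 − 0.394253 = 0.605747

0.6057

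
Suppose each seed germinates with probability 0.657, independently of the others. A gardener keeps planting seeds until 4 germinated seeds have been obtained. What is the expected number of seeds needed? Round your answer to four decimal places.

Y = total seeds until the fourth success; negative binomial with r=4, p=0.657.
E[Y] = r / p = 4 / 0.657 = 6.088280

6.0883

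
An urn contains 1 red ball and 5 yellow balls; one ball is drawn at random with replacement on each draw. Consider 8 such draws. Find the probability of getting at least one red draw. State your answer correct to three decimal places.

P(at least one) = 1 − P(none) = 1 − (1 − 0.166667)^8
= 1 − 0.23257 = 0.76743

0.767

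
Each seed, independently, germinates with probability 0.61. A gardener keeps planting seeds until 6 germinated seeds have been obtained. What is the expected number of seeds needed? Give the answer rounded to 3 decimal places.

9.836

Y = total seeds until the sixth success; negative binomial with r=6, p=0.61.
E[Y] = r / p = 6 / 0.61 = 9.83607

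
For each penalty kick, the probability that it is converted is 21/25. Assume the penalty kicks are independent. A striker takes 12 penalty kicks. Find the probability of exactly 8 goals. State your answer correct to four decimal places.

0.0804

X ~ Binomial(n=12, p=0.84).
P(X=8) = C(12,8) · p^8 · (1−p)^4
= 495 · 0.24788 · 0.00065536 = 0.080412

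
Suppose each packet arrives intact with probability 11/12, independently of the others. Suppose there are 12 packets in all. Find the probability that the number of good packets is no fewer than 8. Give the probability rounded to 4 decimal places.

0.9981

X ~ Binomial(12, 0.916667); P(X ≥ 8) = Σ C(12,k) p^k (1−p)^(12−k) over k:
  k=8: C(12,8)·0.916667^8·0.083333^4 = 0.011901
  k=9: C(12,9)·0.916667^9·0.083333^3 = 0.058181
  k=10: C(12,10)·0.916667^10·0.083333^2 = 0.191998
  k=11: C(12,11)·0.916667^11·0.083333^1 = 0.383995
  k=12: C(12,12)·0.916667^12·0.083333^0 = 0.351996
Total = 0.998070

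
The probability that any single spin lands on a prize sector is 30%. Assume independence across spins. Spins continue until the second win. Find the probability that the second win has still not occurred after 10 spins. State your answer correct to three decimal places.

Needing more than 10 spins ⇔ fewer than 2 successes in the first 10. With X ~ Binomial(10, 0.30), P(Y > 10) = P(X ≤ 1).
  k=0: C(10,0)·0.30^0·0.70^10 = 0.02825
  k=1: C(10,1)·0.30^1·0.70^9 = 0.12106
P(X ≤ 1) = 0.14931

0.149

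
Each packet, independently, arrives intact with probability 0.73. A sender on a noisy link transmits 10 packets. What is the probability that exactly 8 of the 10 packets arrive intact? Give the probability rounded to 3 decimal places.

X ~ Binomial(n=10, p=0.73).
P(X=8) = C(10,8) · p^8 · (1−p)^2
= 45 · 0.080646 · 0.0729 = 0.26456

0.265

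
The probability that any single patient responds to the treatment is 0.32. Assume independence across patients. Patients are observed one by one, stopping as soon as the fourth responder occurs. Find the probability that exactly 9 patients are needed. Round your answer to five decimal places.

0.08538

Y = trial on which the fourth success occurs; negative binomial, r=4, p=0.32.
P(Y=9) = C(8,3) · p^4 · (1−p)^5
= 56 · 0.010486 · 0.14539 = 0.0853754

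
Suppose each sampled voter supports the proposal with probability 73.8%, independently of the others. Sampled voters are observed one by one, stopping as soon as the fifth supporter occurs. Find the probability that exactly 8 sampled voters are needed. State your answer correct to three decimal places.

Y = trial on which the fifth success occurs; negative binomial, r=5, p=0.738.
P(Y=8) = C(7,4) · p^5 · (1−p)^3
= 35 · 0.21892 · 0.017985 = 0.13780

0.138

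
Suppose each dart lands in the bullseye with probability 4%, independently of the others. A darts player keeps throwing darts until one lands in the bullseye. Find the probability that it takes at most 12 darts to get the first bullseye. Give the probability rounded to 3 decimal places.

Y = number of darts to the first success; geometric, p = 0.04.
P(Y ≤ 12) = 1 − (1−p)^12 = 1 − 0.61271 = 0.38729

0.387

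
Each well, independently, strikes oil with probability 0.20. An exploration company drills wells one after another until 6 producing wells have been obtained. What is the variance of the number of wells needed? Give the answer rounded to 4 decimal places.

Y = total wells until the sixth success; negative binomial with r=6, p=0.20.
Var(Y) = r(1−p)/p² = 6·0.80 / 0.20² = 120.000000

120.0000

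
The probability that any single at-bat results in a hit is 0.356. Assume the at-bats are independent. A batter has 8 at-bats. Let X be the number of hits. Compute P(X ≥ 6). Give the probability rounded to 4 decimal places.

X ~ Binomial(8, 0.356); P(X ≥ 6) = Σ C(8,k) p^k (1−p)^(8−k) over k:
  k=6: C(8,6)·0.356^6·0.644^2 = 0.023639
  k=7: C(8,7)·0.356^7·0.644^1 = 0.003734
  k=8: C(8,8)·0.356^8·0.644^0 = 0.000258
Total = 0.027631

0.0276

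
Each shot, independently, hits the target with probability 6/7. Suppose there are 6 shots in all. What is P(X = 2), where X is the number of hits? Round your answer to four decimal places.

0.0046

X ~ Binomial(n=6, p=0.857143).
P(X=2) = C(6,2) · p^2 · (1−p)^4
= 15 · 0.73469 · 0.00041649 = 0.004590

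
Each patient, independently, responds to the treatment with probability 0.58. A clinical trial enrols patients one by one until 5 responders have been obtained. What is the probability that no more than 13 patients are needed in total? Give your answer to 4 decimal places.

Finishing within 13 patients ⇔ at least 5 successes in the first 13. With X ~ Binomial(13, 0.58), P(Y ≤ 13) = 1 − P(X ≤ 4).
  k=0: C(13,0)·0.58^0·0.42^13 = 0.000013
  k=1: C(13,1)·0.58^1·0.42^12 = 0.000227
  k=2: C(13,2)·0.58^2·0.42^11 = 0.001882
  k=3: C(13,3)·0.58^3·0.42^10 = 0.009531
  k=4: C(13,4)·0.58^4·0.42^9 = 0.032905
1 − 0.044558 = 0.955442

0.9554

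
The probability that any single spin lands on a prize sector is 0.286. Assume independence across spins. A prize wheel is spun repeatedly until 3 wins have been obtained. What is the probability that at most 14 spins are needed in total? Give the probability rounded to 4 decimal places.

0.8102

Finishing within 14 spins ⇔ at least 3 successes in the first 14. With X ~ Binomial(14, 0.286), P(Y ≤ 14) = 1 − P(X ≤ 2).
  k=0: C(14,0)·0.286^0·0.714^14 = 0.008949
  k=1: C(14,1)·0.286^1·0.714^13 = 0.050185
  k=2: C(14,2)·0.286^2·0.714^12 = 0.130663
1 − 0.189796 = 0.810204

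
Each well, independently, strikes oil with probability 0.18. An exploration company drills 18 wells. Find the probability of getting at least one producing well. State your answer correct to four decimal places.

P(at least one) = 1 − P(none) = 1 − (1 − 0.18)^18
= 1 − 0.028096 = 0.971904

0.9719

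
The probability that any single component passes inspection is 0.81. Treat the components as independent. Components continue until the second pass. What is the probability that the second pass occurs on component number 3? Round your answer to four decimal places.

Y = trial on which the second success occurs; negative binomial, r=2, p=0.81.
P(Y=3) = C(2,1) · p^2 · (1−p)^1
= 2 · 0.6561 · 0.19 = 0.249318

0.2493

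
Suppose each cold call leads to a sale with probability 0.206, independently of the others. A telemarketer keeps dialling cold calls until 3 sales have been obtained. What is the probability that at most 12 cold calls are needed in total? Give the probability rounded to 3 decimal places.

Finishing within 12 cold calls ⇔ at least 3 successes in the first 12. With X ~ Binomial(12, 0.206), P(Y ≤ 12) = 1 − P(X ≤ 2).
  k=0: C(12,0)·0.206^0·0.794^12 = 0.06278
  k=1: C(12,1)·0.206^1·0.794^11 = 0.19547
  k=2: C(12,2)·0.206^2·0.794^10 = 0.27892
1 − 0.53717 = 0.46283

0.463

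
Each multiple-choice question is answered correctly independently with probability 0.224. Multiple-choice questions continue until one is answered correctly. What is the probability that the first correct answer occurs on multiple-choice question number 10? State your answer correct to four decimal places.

Geometric (trials to first success), p = 0.224.
P(Y = 10) = (1−p)^9 · p = 0.10204 · 0.224 = 0.022856

0.0229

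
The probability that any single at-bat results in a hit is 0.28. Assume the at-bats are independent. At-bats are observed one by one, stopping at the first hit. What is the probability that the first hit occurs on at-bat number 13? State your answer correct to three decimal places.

0.005

Geometric (trials to first success), p = 0.28.
P(Y = 13) = (1−p)^12 · p = 0.019408 · 0.28 = 0.00543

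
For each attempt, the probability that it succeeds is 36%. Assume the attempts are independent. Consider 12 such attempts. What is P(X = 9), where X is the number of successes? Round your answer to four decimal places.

X ~ Binomial(n=12, p=0.36).
P(X=9) = C(12,9) · p^9 · (1−p)^3
= 220 · 0.00010156 · 0.26214 = 0.005857

0.0059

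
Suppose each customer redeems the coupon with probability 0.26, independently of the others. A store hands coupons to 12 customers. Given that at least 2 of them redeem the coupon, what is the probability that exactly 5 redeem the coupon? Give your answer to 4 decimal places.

0.1331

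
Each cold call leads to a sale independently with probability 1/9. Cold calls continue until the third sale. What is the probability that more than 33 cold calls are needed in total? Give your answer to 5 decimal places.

0.27432

Needing more than 33 cold calls ⇔ fewer than 3 successes in the first 33. With X ~ Binomial(33, 0.111111), P(Y > 33) = P(X ≤ 2).
  k=0: C(33,0)·0.111111^0·0.888889^33 = 0.0205101
  k=1: C(33,1)·0.111111^1·0.888889^32 = 0.0846040
  k=2: C(33,2)·0.111111^2·0.888889^31 = 0.1692079
P(X ≤ 2) = 0.2743219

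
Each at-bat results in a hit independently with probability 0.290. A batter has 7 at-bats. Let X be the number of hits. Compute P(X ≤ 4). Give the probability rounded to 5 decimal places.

X ~ Binomial(7, 0.29); P(X ≤ 4) = Σ C(7,k) p^k (1−p)^(7−k) over k:
  k=0: C(7,0)·0.29^0·0.71^7 = 0.0909512
  k=1: C(7,1)·0.29^1·0.71^6 = 0.2600436
  k=2: C(7,2)·0.29^2·0.71^5 = 0.3186449
  k=3: C(7,3)·0.29^3·0.71^4 = 0.2169179
  k=4: C(7,4)·0.29^4·0.71^3 = 0.0886003
Total = 0.9751579

0.97516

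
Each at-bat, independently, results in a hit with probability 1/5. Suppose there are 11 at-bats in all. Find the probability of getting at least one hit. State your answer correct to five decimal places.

P(at least one) = 1 − P(none) = 1 − (1 − 0.20)^11
= 1 − 0.0858993 = 0.9141007

0.91410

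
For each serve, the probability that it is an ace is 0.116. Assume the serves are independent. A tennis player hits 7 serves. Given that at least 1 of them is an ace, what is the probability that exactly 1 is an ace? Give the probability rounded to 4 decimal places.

0.6702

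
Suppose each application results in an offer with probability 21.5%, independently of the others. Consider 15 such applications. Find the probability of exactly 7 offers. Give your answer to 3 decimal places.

0.020

X ~ Binomial(n=15, p=0.215).
P(X=7) = C(15,7) · p^7 · (1−p)^8
= 6435 · 2.1236e-05 · 0.1442 = 0.01970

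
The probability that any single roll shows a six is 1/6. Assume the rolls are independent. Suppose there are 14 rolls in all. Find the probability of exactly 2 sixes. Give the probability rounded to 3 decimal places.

0.284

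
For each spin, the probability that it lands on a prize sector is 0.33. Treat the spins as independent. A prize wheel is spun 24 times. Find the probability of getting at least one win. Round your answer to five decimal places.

P(at least one) = 1 − P(none) = 1 − (1 − 0.33)^24
= 1 − 0.0000670 = 0.9999330

0.99993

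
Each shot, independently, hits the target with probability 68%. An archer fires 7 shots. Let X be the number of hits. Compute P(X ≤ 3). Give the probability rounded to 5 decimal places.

X ~ Binomial(7, 0.68); P(X ≤ 3) = Σ C(7,k) p^k (1−p)^(7−k) over k:
  k=0: C(7,0)·0.68^0·0.32^7 = 0.0003436
  k=1: C(7,1)·0.68^1·0.32^6 = 0.0051110
  k=2: C(7,2)·0.68^2·0.32^5 = 0.0325827
  k=3: C(7,3)·0.68^3·0.32^4 = 0.1153970
Total = 0.1534344

0.15343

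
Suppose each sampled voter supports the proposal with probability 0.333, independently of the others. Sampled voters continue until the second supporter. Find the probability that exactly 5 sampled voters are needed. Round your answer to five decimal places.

Y = trial on which the second success occurs; negative binomial, r=2, p=0.333.
P(Y=5) = C(4,1) · p^2 · (1−p)^3
= 4 · 0.11089 · 0.29674 = 0.1316212

0.13162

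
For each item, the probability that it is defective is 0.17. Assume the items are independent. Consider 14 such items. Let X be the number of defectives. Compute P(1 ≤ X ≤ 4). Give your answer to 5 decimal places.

0.85229

X ~ Binomial(14, 0.17); P(1 ≤ X ≤ 4) = Σ C(14,k) p^k (1−p)^(14−k) over k:
  k=1: C(14,1)·0.17^1·0.83^13 = 0.2111505
  k=2: C(14,2)·0.17^2·0.83^12 = 0.2811100
  k=3: C(14,3)·0.17^3·0.83^11 = 0.2303070
  k=4: C(14,4)·0.17^4·0.83^10 = 0.1297211
Total = 0.8522887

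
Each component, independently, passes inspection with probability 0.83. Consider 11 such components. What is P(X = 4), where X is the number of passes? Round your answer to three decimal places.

X ~ Binomial(n=11, p=0.83).
P(X=4) = C(11,4) · p^4 · (1−p)^7
= 330 · 0.47458 · 4.1034e-06 = 0.00064

0.001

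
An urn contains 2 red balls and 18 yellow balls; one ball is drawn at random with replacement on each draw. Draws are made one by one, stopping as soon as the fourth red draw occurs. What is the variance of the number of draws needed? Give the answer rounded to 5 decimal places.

360.00000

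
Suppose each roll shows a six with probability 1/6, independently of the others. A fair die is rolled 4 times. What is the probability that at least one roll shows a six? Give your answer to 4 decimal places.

P(at least one) = 1 − P(none) = 1 − (1 − 0.166667)^4
= 1 − 0.482253 = 0.517747

0.5177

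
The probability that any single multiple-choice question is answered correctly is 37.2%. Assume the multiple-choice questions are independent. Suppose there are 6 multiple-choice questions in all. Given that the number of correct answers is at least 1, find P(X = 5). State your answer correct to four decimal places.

0.0286

X ~ Binomial(6, 0.372). Want P(X=5 | X≥1) = P(X=5) / P(X≥1).
P(X=5) = C(6,5)·0.372^5·0.628^1 = 0.026843
P(X≥1) = 1 − 0.061342 = 0.938658
Ratio = 0.026843 / 0.938658 = 0.028597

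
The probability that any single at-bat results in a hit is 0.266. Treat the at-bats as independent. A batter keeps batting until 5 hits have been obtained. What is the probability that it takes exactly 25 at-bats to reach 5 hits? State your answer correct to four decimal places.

Y = trial on which the fifth success occurs; negative binomial, r=5, p=0.266.
P(Y=25) = C(24,4) · p^5 · (1−p)^20
= 10626 · 0.0013317 · 0.0020603 = 0.029154

0.0292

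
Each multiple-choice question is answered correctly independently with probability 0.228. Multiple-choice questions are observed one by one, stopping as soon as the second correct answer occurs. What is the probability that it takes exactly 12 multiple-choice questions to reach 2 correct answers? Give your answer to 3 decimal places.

Y = trial on which the second success occurs; negative binomial, r=2, p=0.228.
P(Y=12) = C(11,1) · p^2 · (1−p)^10
= 11 · 0.051984 · 0.075192 = 0.04300

0.043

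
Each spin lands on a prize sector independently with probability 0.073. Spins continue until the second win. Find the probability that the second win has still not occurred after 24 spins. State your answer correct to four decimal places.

Needing more than 24 spins ⇔ fewer than 2 successes in the first 24. With X ~ Binomial(24, 0.073), P(Y > 24) = P(X ≤ 1).
  k=0: C(24,0)·0.073^0·0.927^24 = 0.162149
  k=1: C(24,1)·0.073^1·0.927^23 = 0.306456
P(X ≤ 1) = 0.468605

0.4686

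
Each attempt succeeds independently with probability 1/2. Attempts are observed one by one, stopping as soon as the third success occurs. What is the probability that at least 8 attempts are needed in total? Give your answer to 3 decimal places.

Needing more than 7 attempts ⇔ fewer than 3 successes in the first 7. With X ~ Binomial(7, 0.50), P(Y > 7) = P(X ≤ 2).
  k=0: C(7,0)·0.50^0·0.50^7 = 0.00781
  k=1: C(7,1)·0.50^1·0.50^6 = 0.05469
  k=2: C(7,2)·0.50^2·0.50^5 = 0.16406
P(X ≤ 2) = 0.22656

0.227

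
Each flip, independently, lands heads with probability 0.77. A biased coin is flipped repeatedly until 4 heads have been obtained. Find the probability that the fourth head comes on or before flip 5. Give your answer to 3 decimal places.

0.675

Finishing within 5 flips ⇔ at least 4 successes in the first 5. With X ~ Binomial(5, 0.77), P(Y ≤ 5) = 1 − P(X ≤ 3).
  k=0: C(5,0)·0.77^0·0.23^5 = 0.00064
  k=1: C(5,1)·0.77^1·0.23^4 = 0.01077
  k=2: C(5,2)·0.77^2·0.23^3 = 0.07214
  k=3: C(5,3)·0.77^3·0.23^2 = 0.24151
1 − 0.32506 = 0.67494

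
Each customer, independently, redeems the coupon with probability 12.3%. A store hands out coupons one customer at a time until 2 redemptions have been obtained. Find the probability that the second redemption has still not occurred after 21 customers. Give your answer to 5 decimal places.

0.25065

Needing more than 21 customers ⇔ fewer than 2 successes in the first 21. With X ~ Binomial(21, 0.123), P(Y > 21) = P(X ≤ 1).
  k=0: C(21,0)·0.123^0·0.877^21 = 0.0635318
  k=1: C(21,1)·0.123^1·0.877^20 = 0.1871183
P(X ≤ 1) = 0.2506501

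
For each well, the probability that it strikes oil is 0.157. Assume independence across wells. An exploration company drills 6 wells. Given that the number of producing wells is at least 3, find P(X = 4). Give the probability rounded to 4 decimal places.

0.1214

X ~ Binomial(6, 0.157). Want P(X=4 | X≥3) = P(X=4) / P(X≥3).
P(X=4) = C(6,4)·0.157^4·0.843^2 = 0.006477
P(X≥3) = 1 − 0.358893 − 0.401041 − 0.186724 = 0.053341
Ratio = 0.006477 / 0.053341 = 0.121418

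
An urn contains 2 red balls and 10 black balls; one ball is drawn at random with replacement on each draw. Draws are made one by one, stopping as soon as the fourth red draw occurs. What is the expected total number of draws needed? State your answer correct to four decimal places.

Y = total draws until the fourth success; negative binomial with r=4, p=0.166667.
E[Y] = r / p = 4 / 0.166667 = 24.000000

24.0000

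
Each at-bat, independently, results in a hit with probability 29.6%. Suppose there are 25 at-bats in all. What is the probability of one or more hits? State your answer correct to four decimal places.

P(at least one) = 1 − P(none) = 1 − (1 − 0.296)^25
= 1 − 0.000155 = 0.999845

0.9998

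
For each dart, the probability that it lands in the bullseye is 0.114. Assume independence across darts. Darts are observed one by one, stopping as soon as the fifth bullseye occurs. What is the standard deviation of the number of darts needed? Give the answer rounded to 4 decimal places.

18.4628

Y = total darts until the fifth success; negative binomial with r=5, p=0.114.
SD(Y) = √[r(1−p)/p²] = √(340.874115) = 18.462776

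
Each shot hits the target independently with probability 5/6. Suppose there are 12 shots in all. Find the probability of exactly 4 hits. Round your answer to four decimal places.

0.0001

X ~ Binomial(n=12, p=0.833333).
P(X=4) = C(12,4) · p^4 · (1−p)^8
= 495 · 0.48225 · 5.9537e-07 = 0.000142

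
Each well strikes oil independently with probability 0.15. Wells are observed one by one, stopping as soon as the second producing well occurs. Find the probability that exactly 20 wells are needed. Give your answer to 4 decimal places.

0.0229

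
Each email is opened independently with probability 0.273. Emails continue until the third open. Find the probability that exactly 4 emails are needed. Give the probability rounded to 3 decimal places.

0.044

Y = trial on which the third success occurs; negative binomial, r=3, p=0.273.
P(Y=4) = C(3,2) · p^3 · (1−p)^1
= 3 · 0.020346 · 0.727 = 0.04438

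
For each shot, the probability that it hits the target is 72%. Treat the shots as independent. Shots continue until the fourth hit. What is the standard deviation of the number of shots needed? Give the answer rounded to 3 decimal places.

1.470

Y = total shots until the fourth success; negative binomial with r=4, p=0.72.
SD(Y) = √[r(1−p)/p²] = √(2.16049) = 1.46986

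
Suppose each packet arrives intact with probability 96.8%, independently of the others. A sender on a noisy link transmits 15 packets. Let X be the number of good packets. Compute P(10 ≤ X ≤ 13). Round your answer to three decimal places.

X ~ Binomial(15, 0.968); P(10 ≤ X ≤ 13) = Σ C(15,k) p^k (1−p)^(15−k) over k:
  k=10: C(15,10)·0.968^10·0.032^5 = 0.00007
  k=11: C(15,11)·0.968^11·0.032^4 = 0.00100
  k=12: C(15,12)·0.968^12·0.032^3 = 0.01009
  k=13: C(15,13)·0.968^13·0.032^2 = 0.07045
Total = 0.08161

0.082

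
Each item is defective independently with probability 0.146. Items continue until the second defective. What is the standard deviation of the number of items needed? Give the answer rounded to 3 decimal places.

8.951

Y = total items until the second success; negative binomial with r=2, p=0.146.
SD(Y) = √[r(1−p)/p²] = √(80.12760) = 8.95140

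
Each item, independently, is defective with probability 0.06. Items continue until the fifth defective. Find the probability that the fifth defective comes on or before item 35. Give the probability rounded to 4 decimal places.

Finishing within 35 items ⇔ at least 5 successes in the first 35. With X ~ Binomial(35, 0.06), P(Y ≤ 35) = 1 − P(X ≤ 4).
  k=0: C(35,0)·0.06^0·0.94^35 = 0.114677
  k=1: C(35,1)·0.06^1·0.94^34 = 0.256192
  k=2: C(35,2)·0.06^2·0.94^33 = 0.277996
  k=3: C(35,3)·0.06^3·0.94^32 = 0.195189
  k=4: C(35,4)·0.06^4·0.94^31 = 0.099671
1 − 0.943725 = 0.056275

0.0563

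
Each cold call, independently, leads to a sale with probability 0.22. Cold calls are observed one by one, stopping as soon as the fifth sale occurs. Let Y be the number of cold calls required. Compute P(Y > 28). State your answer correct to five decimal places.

0.23044

Needing more than 28 cold calls ⇔ fewer than 5 successes in the first 28. With X ~ Binomial(28, 0.22), P(Y > 28) = P(X ≤ 4).
  k=0: C(28,0)·0.22^0·0.78^28 = 0.0009520
  k=1: C(28,1)·0.22^1·0.78^27 = 0.0075186
  k=2: C(28,2)·0.22^2·0.78^26 = 0.0286284
  k=3: C(28,3)·0.22^3·0.78^25 = 0.0699805
  k=4: C(28,4)·0.22^4·0.78^24 = 0.1233631
P(X ≤ 4) = 0.2304425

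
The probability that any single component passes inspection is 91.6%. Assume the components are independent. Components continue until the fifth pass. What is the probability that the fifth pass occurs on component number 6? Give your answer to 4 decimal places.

Y = trial on which the fifth success occurs; negative binomial, r=5, p=0.916.
P(Y=6) = C(5,4) · p^5 · (1−p)^1
= 5 · 0.64488 · 0.084 = 0.270849

0.2708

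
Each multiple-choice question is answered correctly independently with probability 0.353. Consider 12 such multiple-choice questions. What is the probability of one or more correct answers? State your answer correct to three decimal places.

0.995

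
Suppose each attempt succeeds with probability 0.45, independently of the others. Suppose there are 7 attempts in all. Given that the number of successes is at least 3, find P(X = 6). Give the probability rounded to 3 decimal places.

X ~ Binomial(7, 0.45). Want P(X=6 | X≥3) = P(X=6) / P(X≥3).
P(X=6) = C(7,6)·0.45^6·0.55^1 = 0.03197
P(X≥3) = 1 − 0.01522 − 0.08719 − 0.21402 = 0.68356
Ratio = 0.03197 / 0.68356 = 0.04677

0.047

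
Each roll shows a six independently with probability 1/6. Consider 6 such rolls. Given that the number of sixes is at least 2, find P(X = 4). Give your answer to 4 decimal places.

0.0305

X ~ Binomial(6, 0.166667). Want P(X=4 | X≥2) = P(X=4) / P(X≥2).
P(X=4) = C(6,4)·0.166667^4·0.833333^2 = 0.008038
P(X≥2) = 1 − 0.334898 − 0.401878 = 0.263224
Ratio = 0.008038 / 0.263224 = 0.030535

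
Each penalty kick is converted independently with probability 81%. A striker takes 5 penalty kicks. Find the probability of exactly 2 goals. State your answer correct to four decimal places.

X ~ Binomial(n=5, p=0.81).
P(X=2) = C(5,2) · p^2 · (1−p)^3
= 10 · 0.6561 · 0.006859 = 0.045002

0.0450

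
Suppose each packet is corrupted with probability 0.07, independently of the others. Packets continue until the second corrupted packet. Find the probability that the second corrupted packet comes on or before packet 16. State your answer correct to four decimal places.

0.3098

Finishing within 16 packets ⇔ at least 2 successes in the first 16. With X ~ Binomial(16, 0.07), P(Y ≤ 16) = 1 − P(X ≤ 1).
  k=0: C(16,0)·0.07^0·0.93^16 = 0.313132
  k=1: C(16,1)·0.07^1·0.93^15 = 0.377105
1 − 0.690237 = 0.309763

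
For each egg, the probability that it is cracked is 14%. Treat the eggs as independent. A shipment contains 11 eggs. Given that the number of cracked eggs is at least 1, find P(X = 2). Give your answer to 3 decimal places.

X ~ Binomial(11, 0.14). Want P(X=2 | X≥1) = P(X=2) / P(X≥1).
P(X=2) = C(11,2)·0.14^2·0.86^9 = 0.27740
P(X≥1) = 1 − 0.19032 = 0.80968
Ratio = 0.27740 / 0.80968 = 0.34260

0.343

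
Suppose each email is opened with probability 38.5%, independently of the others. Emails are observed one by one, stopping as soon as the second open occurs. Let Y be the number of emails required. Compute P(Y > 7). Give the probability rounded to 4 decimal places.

Needing more than 7 emails ⇔ fewer than 2 successes in the first 7. With X ~ Binomial(7, 0.385), P(Y > 7) = P(X ≤ 1).
  k=0: C(7,0)·0.385^0·0.615^7 = 0.033276
  k=1: C(7,1)·0.385^1·0.615^6 = 0.145817
P(X ≤ 1) = 0.179093

0.1791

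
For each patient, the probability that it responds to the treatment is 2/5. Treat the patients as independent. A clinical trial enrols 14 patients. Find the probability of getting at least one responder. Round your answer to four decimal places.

P(at least one) = 1 − P(none) = 1 − (1 − 0.40)^14
= 1 − 0.000784 = 0.999216

0.9992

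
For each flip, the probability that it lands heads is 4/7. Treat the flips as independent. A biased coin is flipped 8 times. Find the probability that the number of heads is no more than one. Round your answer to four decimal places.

X ~ Binomial(8, 0.571429); P(X ≤ 1) = Σ C(8,k) p^k (1−p)^(8−k) over k:
  k=0: C(8,0)·0.571429^0·0.428571^8 = 0.001138
  k=1: C(8,1)·0.571429^1·0.428571^7 = 0.012140
Total = 0.013278

0.0133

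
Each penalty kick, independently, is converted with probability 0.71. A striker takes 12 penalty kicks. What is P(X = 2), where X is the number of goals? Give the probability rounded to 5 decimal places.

0.00014

X ~ Binomial(n=12, p=0.71).
P(X=2) = C(12,2) · p^2 · (1−p)^10
= 66 · 0.5041 · 4.2071e-06 = 0.0001400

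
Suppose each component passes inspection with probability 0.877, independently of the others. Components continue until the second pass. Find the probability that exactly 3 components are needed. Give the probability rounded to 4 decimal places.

0.1892

Y = trial on which the second success occurs; negative binomial, r=2, p=0.877.
P(Y=3) = C(2,1) · p^2 · (1−p)^1
= 2 · 0.76913 · 0.123 = 0.189206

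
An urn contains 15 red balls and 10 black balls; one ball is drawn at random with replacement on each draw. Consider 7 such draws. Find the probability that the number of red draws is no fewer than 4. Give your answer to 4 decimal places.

0.7102

X ~ Binomial(7, 0.60); P(X ≥ 4) = Σ C(7,k) p^k (1−p)^(7−k) over k:
  k=4: C(7,4)·0.60^4·0.40^3 = 0.290304
  k=5: C(7,5)·0.60^5·0.40^2 = 0.261274
  k=6: C(7,6)·0.60^6·0.40^1 = 0.130637
  k=7: C(7,7)·0.60^7·0.40^0 = 0.027994
Total = 0.710208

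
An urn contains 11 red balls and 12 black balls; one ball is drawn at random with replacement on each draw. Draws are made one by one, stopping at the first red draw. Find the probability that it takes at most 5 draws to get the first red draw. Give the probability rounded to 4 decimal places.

Y = number of draws to the first success; geometric, p = 0.478261.
P(Y ≤ 5) = 1 − (1−p)^5 = 1 − 0.038660 = 0.961340

0.9613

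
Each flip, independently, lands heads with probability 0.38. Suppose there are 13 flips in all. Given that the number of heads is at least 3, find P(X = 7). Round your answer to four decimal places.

X ~ Binomial(13, 0.38). Want P(X=7 | X≥3) = P(X=7) / P(X≥3).
P(X=7) = C(13,7)·0.38^7·0.62^6 = 0.111520
P(X≥3) = 1 − 0.002000 − 0.015938 − 0.058610 = 0.923452
Ratio = 0.111520 / 0.923452 = 0.120764

0.1208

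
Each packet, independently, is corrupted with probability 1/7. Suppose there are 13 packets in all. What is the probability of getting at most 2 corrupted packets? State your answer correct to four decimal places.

0.7189

X ~ Binomial(13, 0.142857); P(X ≤ 2) = Σ C(13,k) p^k (1−p)^(13−k) over k:
  k=0: C(13,0)·0.142857^0·0.857143^13 = 0.134801
  k=1: C(13,1)·0.142857^1·0.857143^12 = 0.292068
  k=2: C(13,2)·0.142857^2·0.857143^11 = 0.292068
Total = 0.718936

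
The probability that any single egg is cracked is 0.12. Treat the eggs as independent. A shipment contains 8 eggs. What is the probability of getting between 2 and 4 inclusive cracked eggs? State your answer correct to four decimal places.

0.2470

X ~ Binomial(8, 0.12); P(2 ≤ X ≤ 4) = Σ C(8,k) p^k (1−p)^(8−k) over k:
  k=2: C(8,2)·0.12^2·0.88^6 = 0.187248
  k=3: C(8,3)·0.12^3·0.88^5 = 0.051068
  k=4: C(8,4)·0.12^4·0.88^4 = 0.008705
Total = 0.247020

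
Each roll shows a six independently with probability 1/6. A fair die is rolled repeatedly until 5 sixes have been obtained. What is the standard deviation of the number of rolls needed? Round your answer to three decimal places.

12.247

Y = total rolls until the fifth success; negative binomial with r=5, p=0.166667.
SD(Y) = √[r(1−p)/p²] = √(150.00000) = 12.24745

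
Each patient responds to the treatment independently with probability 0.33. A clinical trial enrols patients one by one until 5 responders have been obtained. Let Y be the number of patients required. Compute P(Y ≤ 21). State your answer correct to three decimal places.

0.872

Finishing within 21 patients ⇔ at least 5 successes in the first 21. With X ~ Binomial(21, 0.33), P(Y ≤ 21) = 1 − P(X ≤ 4).
  k=0: C(21,0)·0.33^0·0.67^21 = 0.00022
  k=1: C(21,1)·0.33^1·0.67^20 = 0.00230
  k=2: C(21,2)·0.33^2·0.67^19 = 0.01134
  k=3: C(21,3)·0.33^3·0.67^18 = 0.03538
  k=4: C(21,4)·0.33^4·0.67^17 = 0.07841
1 − 0.12766 = 0.87234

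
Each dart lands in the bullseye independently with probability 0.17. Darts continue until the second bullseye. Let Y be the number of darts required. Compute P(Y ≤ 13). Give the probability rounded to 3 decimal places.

0.675

Finishing within 13 darts ⇔ at least 2 successes in the first 13. With X ~ Binomial(13, 0.17), P(Y ≤ 13) = 1 − P(X ≤ 1).
  k=0: C(13,0)·0.17^0·0.83^13 = 0.08872
  k=1: C(13,1)·0.17^1·0.83^12 = 0.23623
1 − 0.32495 = 0.67505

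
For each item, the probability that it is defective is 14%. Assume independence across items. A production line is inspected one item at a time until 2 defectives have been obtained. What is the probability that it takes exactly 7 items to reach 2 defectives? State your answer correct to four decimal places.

Y = trial on which the second success occurs; negative binomial, r=2, p=0.14.
P(Y=7) = C(6,1) · p^2 · (1−p)^5
= 6 · 0.0196 · 0.47043 = 0.055322

0.0553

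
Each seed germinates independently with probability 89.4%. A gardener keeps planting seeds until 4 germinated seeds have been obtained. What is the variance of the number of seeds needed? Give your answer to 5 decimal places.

Y = total seeds until the fourth success; negative binomial with r=4, p=0.894.
Var(Y) = r(1−p)/p² = 4·0.106 / 0.894² = 0.5305066

0.53051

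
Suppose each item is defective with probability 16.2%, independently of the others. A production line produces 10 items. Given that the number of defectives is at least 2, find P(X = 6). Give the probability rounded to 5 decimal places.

0.00375

X ~ Binomial(10, 0.162). Want P(X=6 | X≥2) = P(X=6) / P(X≥2).
P(X=6) = C(10,6)·0.162^6·0.838^4 = 0.0018719
P(X≥2) = 1 − 0.1707812 − 0.3301499 = 0.4990688
Ratio = 0.0018719 / 0.4990688 = 0.0037508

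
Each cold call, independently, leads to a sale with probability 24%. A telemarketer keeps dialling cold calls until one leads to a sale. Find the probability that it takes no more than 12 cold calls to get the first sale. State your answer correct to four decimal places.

0.9629

Y = number of cold calls to the first success; geometric, p = 0.24.
P(Y ≤ 12) = 1 − (1−p)^12 = 1 − 0.037133 = 0.962867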